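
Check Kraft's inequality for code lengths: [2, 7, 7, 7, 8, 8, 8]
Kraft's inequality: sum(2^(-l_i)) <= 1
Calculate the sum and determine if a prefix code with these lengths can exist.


Sum = 2^(-2) + 2^(-7) + 2^(-7) + 2^(-7) + 2^(-8) + 2^(-8) + 2^(-8)
    = 0.25 + 0.0078125 + 0.0078125 + 0.0078125 + 0.00390625 + 0.00390625 + 0.00390625
    = 73/256 = 0.28515625
Since 0.28515625 <= 1, Kraft's inequality IS satisfied.
A prefix code with these lengths CAN exist.

Kraft sum = 0.28515625. Satisfied.


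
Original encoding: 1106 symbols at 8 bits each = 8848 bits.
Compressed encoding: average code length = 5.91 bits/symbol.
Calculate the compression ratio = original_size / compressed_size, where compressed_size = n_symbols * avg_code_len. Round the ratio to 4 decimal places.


original_size = n_symbols * orig_bits = 1106 * 8 = 8848 bits
compressed_size = n_symbols * avg_code_len = 1106 * 5.91 = 6536.46 bits
ratio = original_size / compressed_size = 8848 / 6536.46 = 1.3536

Compression ratio = 1.3536


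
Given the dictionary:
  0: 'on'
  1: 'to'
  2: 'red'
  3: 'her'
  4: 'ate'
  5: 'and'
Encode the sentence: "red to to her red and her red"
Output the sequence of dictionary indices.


Look up each word in the dictionary:
  'red' -> 2
  'to' -> 1
  'to' -> 1
  'her' -> 3
  'red' -> 2
  'and' -> 5
  'her' -> 3
  'red' -> 2

Encoded: [2, 1, 1, 3, 2, 5, 3, 2]


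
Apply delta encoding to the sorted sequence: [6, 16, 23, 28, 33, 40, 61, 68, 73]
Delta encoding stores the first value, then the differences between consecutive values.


First value: 6
Deltas:
  16 - 6 = 10
  23 - 16 = 7
  28 - 23 = 5
  33 - 28 = 5
  40 - 33 = 7
  61 - 40 = 21
  68 - 61 = 7
  73 - 68 = 5


Delta encoded: [6, 10, 7, 5, 5, 7, 21, 7, 5]


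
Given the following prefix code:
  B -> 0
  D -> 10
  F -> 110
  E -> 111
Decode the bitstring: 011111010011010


Decoding step by step:
Bits 0 -> B
Bits 111 -> E
Bits 110 -> F
Bits 10 -> D
Bits 0 -> B
Bits 110 -> F
Bits 10 -> D


Decoded message: BEFDBFD


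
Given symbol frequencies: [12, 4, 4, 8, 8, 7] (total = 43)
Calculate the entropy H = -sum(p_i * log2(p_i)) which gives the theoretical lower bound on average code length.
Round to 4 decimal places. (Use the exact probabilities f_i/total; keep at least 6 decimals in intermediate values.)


Per-symbol terms -p_i * log2(p_i) with p_i = f_i/43:
  p = 12/43 = 0.279070: log2(p) = -1.841302, -p*log2(p) = 0.513852
  p = 4/43 = 0.093023: log2(p) = -3.426265, -p*log2(p) = 0.318722
  p = 4/43 = 0.093023: log2(p) = -3.426265, -p*log2(p) = 0.318722
  p = 8/43 = 0.186047: log2(p) = -2.426265, -p*log2(p) = 0.451398
  p = 8/43 = 0.186047: log2(p) = -2.426265, -p*log2(p) = 0.451398
  p = 7/43 = 0.162791: log2(p) = -2.618910, -p*log2(p) = 0.426334
H = 0.513852 + 0.318722 + 0.318722 + 0.451398 + 0.451398 + 0.426334 = 2.480426

H = 2.4804 bits/symbol


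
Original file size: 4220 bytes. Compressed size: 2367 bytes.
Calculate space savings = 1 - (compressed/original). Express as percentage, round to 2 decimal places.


ratio = compressed/original = 2367/4220 = 0.5609
savings = 1 - ratio = 1 - 0.5609 = 0.4391
as a percentage: 0.4391 * 100 = 43.91%

Space savings = 1 - 2367/4220 = 43.91%


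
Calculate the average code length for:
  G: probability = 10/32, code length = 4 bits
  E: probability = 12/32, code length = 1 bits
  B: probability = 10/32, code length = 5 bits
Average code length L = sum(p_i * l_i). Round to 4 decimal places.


Weighted contributions p_i * l_i:
  G: (10/32) * 4 = 40/32
  E: (12/32) * 1 = 12/32
  B: (10/32) * 5 = 50/32
Sum = (40 + 12 + 50)/32 = 102/32

L = 102/32 = 3.1875 bits/symbol


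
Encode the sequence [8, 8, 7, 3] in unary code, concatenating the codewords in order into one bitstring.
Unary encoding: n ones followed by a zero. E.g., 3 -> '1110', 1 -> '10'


Encode each number as n ones followed by a terminating 0:
  8 -> 111111110 (9 bits)
  8 -> 111111110 (9 bits)
  7 -> 11111110 (8 bits)
  3 -> 1110 (4 bits)
Total length = 9 + 9 + 8 + 4 = 30 bits.

Unary([8, 8, 7, 3]) = 111111110111111110111111101110 (30 bits)


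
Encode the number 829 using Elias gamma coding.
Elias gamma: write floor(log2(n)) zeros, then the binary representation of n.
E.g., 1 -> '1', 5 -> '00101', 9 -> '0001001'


num_bits = floor(log2(829)) + 1 = 10
leading_zeros = num_bits - 1 = 9
binary(829) = 1100111101

Elias gamma(829) = '000000000' + '1100111101' = 0000000001100111101 (19 bits)


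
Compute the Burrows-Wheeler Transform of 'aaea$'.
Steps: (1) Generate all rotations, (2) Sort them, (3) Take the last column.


Rotations (sorted):
  0: $aaea -> last char: a
  1: a$aae -> last char: e
  2: aaea$ -> last char: $
  3: aea$a -> last char: a
  4: ea$aa -> last char: a


BWT = ae$aa


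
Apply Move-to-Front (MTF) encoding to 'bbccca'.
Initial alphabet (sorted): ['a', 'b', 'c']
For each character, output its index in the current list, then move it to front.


MTF encoding:
'b': index 1 in ['a', 'b', 'c'] -> ['b', 'a', 'c']
'b': index 0 in ['b', 'a', 'c'] -> ['b', 'a', 'c']
'c': index 2 in ['b', 'a', 'c'] -> ['c', 'b', 'a']
'c': index 0 in ['c', 'b', 'a'] -> ['c', 'b', 'a']
'c': index 0 in ['c', 'b', 'a'] -> ['c', 'b', 'a']
'a': index 2 in ['c', 'b', 'a'] -> ['a', 'c', 'b']


Output: [1, 0, 2, 0, 0, 2]


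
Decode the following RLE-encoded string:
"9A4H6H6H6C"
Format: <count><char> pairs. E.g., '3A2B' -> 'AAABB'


Expanding each <count><char> pair:
  9A -> 'AAAAAAAAA'
  4H -> 'HHHH'
  6H -> 'HHHHHH'
  6H -> 'HHHHHH'
  6C -> 'CCCCCC'

Decoded = AAAAAAAAAHHHHHHHHHHHHHHHHCCCCCC


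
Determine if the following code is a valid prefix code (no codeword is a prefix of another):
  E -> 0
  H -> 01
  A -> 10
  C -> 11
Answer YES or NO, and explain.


Checking each pair (does one codeword prefix another?):
  E='0' vs H='01': prefix -- VIOLATION

NO -- this is NOT a valid prefix code. E (0) is a prefix of H (01).


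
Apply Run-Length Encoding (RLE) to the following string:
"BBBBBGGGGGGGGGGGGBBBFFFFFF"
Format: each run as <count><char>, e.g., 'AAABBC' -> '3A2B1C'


Scanning runs left to right:
  i=0: run of 'B' x 5 -> '5B'
  i=5: run of 'G' x 12 -> '12G'
  i=17: run of 'B' x 3 -> '3B'
  i=20: run of 'F' x 6 -> '6F'

RLE = 5B12G3B6F


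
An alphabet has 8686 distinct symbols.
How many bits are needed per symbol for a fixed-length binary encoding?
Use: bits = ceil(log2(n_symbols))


log2(8686) = 13.0845
Bracket: 2^13 = 8192 < 8686 <= 2^14 = 16384
So ceil(log2(8686)) = 14

bits = ceil(log2(8686)) = ceil(13.0845) = 14 bits


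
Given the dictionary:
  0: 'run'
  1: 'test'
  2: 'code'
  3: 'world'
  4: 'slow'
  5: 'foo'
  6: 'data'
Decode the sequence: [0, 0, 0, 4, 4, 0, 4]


Look up each index in the dictionary:
  0 -> 'run'
  0 -> 'run'
  0 -> 'run'
  4 -> 'slow'
  4 -> 'slow'
  0 -> 'run'
  4 -> 'slow'

Decoded: "run run run slow slow run slow"


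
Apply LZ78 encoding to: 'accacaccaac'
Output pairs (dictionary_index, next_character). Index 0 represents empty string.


LZ78 encoding steps:
Dictionary: {0: ''}
Step 1: w='' (idx 0), next='a' -> output (0, 'a'), add 'a' as idx 1
Step 2: w='' (idx 0), next='c' -> output (0, 'c'), add 'c' as idx 2
Step 3: w='c' (idx 2), next='a' -> output (2, 'a'), add 'ca' as idx 3
Step 4: w='ca' (idx 3), next='c' -> output (3, 'c'), add 'cac' as idx 4
Step 5: w='ca' (idx 3), next='a' -> output (3, 'a'), add 'caa' as idx 5
Step 6: w='c' (idx 2), end of input -> output (2, '')


Encoded: [(0, 'a'), (0, 'c'), (2, 'a'), (3, 'c'), (3, 'a'), (2, '')]


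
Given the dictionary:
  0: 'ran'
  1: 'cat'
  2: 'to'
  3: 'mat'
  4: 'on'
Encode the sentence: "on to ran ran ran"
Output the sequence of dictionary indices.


Look up each word in the dictionary:
  'on' -> 4
  'to' -> 2
  'ran' -> 0
  'ran' -> 0
  'ran' -> 0

Encoded: [4, 2, 0, 0, 0]


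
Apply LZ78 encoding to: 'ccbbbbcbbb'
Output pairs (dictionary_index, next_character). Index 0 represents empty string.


LZ78 encoding steps:
Dictionary: {0: ''}
Step 1: w='' (idx 0), next='c' -> output (0, 'c'), add 'c' as idx 1
Step 2: w='c' (idx 1), next='b' -> output (1, 'b'), add 'cb' as idx 2
Step 3: w='' (idx 0), next='b' -> output (0, 'b'), add 'b' as idx 3
Step 4: w='b' (idx 3), next='b' -> output (3, 'b'), add 'bb' as idx 4
Step 5: w='cb' (idx 2), next='b' -> output (2, 'b'), add 'cbb' as idx 5
Step 6: w='b' (idx 3), end of input -> output (3, '')


Encoded: [(0, 'c'), (1, 'b'), (0, 'b'), (3, 'b'), (2, 'b'), (3, '')]


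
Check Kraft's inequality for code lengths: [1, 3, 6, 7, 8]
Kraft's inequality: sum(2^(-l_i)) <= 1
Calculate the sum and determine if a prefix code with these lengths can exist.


Sum = 2^(-1) + 2^(-3) + 2^(-6) + 2^(-7) + 2^(-8)
    = 0.5 + 0.125 + 0.015625 + 0.0078125 + 0.00390625
    = 167/256 = 0.65234375
Since 0.65234375 <= 1, Kraft's inequality IS satisfied.
A prefix code with these lengths CAN exist.

Kraft sum = 0.65234375. Satisfied.


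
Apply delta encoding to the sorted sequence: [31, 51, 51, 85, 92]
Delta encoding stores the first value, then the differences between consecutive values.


First value: 31
Deltas:
  51 - 31 = 20
  51 - 51 = 0
  85 - 51 = 34
  92 - 85 = 7


Delta encoded: [31, 20, 0, 34, 7]


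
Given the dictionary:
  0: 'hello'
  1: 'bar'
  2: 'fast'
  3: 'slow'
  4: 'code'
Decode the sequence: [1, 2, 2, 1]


Look up each index in the dictionary:
  1 -> 'bar'
  2 -> 'fast'
  2 -> 'fast'
  1 -> 'bar'

Decoded: "bar fast fast bar"


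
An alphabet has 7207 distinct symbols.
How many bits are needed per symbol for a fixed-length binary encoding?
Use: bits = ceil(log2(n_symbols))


log2(7207) = 12.8152
Bracket: 2^12 = 4096 < 7207 <= 2^13 = 8192
So ceil(log2(7207)) = 13

bits = ceil(log2(7207)) = ceil(12.8152) = 13 bits


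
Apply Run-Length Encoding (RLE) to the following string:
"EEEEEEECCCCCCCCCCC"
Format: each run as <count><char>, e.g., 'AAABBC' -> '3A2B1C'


Scanning runs left to right:
  i=0: run of 'E' x 7 -> '7E'
  i=7: run of 'C' x 11 -> '11C'

RLE = 7E11C


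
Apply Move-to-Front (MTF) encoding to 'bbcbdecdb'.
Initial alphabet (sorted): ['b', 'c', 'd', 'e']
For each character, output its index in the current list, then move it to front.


MTF encoding:
'b': index 0 in ['b', 'c', 'd', 'e'] -> ['b', 'c', 'd', 'e']
'b': index 0 in ['b', 'c', 'd', 'e'] -> ['b', 'c', 'd', 'e']
'c': index 1 in ['b', 'c', 'd', 'e'] -> ['c', 'b', 'd', 'e']
'b': index 1 in ['c', 'b', 'd', 'e'] -> ['b', 'c', 'd', 'e']
'd': index 2 in ['b', 'c', 'd', 'e'] -> ['d', 'b', 'c', 'e']
'e': index 3 in ['d', 'b', 'c', 'e'] -> ['e', 'd', 'b', 'c']
'c': index 3 in ['e', 'd', 'b', 'c'] -> ['c', 'e', 'd', 'b']
'd': index 2 in ['c', 'e', 'd', 'b'] -> ['d', 'c', 'e', 'b']
'b': index 3 in ['d', 'c', 'e', 'b'] -> ['b', 'd', 'c', 'e']


Output: [0, 0, 1, 1, 2, 3, 3, 2, 3]


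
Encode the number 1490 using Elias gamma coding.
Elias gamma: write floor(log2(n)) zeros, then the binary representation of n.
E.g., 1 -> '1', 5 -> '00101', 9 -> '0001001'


num_bits = floor(log2(1490)) + 1 = 11
leading_zeros = num_bits - 1 = 10
binary(1490) = 10111010010

Elias gamma(1490) = '0000000000' + '10111010010' = 000000000010111010010 (21 bits)


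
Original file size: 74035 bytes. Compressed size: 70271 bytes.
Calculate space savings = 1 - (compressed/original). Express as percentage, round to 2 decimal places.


ratio = compressed/original = 70271/74035 = 0.949159
savings = 1 - ratio = 1 - 0.949159 = 0.050841
as a percentage: 0.050841 * 100 = 5.08%

Space savings = 1 - 70271/74035 = 5.08%


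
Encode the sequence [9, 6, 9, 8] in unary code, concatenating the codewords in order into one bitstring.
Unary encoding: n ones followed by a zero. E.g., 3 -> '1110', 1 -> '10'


Encode each number as n ones followed by a terminating 0:
  9 -> 1111111110 (10 bits)
  6 -> 1111110 (7 bits)
  9 -> 1111111110 (10 bits)
  8 -> 111111110 (9 bits)
Total length = 10 + 7 + 10 + 9 = 36 bits.

Unary([9, 6, 9, 8]) = 111111111011111101111111110111111110 (36 bits)


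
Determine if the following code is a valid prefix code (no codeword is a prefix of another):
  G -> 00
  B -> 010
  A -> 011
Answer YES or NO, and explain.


Checking each pair (does one codeword prefix another?):
  G='00' vs B='010': no prefix
  G='00' vs A='011': no prefix
  B='010' vs G='00': no prefix
  B='010' vs A='011': no prefix
  A='011' vs G='00': no prefix
  A='011' vs B='010': no prefix
No violation found over all pairs.

YES -- this is a valid prefix code. No codeword is a prefix of any other codeword.


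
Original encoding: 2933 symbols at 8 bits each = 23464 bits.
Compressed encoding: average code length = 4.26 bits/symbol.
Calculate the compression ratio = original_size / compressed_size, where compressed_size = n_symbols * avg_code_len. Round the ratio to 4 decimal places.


original_size = n_symbols * orig_bits = 2933 * 8 = 23464 bits
compressed_size = n_symbols * avg_code_len = 2933 * 4.26 = 12494.58 bits
ratio = original_size / compressed_size = 23464 / 12494.58 = 1.8779

Compression ratio = 1.8779


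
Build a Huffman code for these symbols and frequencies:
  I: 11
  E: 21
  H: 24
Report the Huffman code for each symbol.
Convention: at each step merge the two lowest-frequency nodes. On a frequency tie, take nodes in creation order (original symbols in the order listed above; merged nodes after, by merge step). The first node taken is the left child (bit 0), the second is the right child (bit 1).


Huffman tree construction:
Step 1: Merge I(11) + E(21) = 32
Step 2: Merge H(24) + (I+E)(32) = 56
Read each symbol's code off the tree from the root (left child = 0, right child = 1).

Codes:
  I: 10 (length 2)
  E: 11 (length 2)
  H: 0 (length 1)
Average code length: 88/56 = 1.5714 bits/symbol


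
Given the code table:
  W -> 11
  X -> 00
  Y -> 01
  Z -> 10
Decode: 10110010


Decoding:
10 -> Z
11 -> W
00 -> X
10 -> Z


Result: ZWXZ


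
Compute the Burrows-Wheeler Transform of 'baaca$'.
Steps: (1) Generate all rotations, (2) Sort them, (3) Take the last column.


Rotations (sorted):
  0: $baaca -> last char: a
  1: a$baac -> last char: c
  2: aaca$b -> last char: b
  3: aca$ba -> last char: a
  4: baaca$ -> last char: $
  5: ca$baa -> last char: a


BWT = acba$a


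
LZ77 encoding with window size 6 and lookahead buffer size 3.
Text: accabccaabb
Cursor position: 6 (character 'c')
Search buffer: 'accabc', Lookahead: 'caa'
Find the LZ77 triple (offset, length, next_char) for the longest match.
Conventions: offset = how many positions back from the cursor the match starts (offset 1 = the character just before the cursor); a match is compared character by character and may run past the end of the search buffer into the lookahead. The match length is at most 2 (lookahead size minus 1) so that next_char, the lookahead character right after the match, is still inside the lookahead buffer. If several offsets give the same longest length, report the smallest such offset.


Try each offset into the search buffer:
  offset=1 (pos 5, char 'c'): match length 1
  offset=2 (pos 4, char 'b'): match length 0
  offset=3 (pos 3, char 'a'): match length 0
  offset=4 (pos 2, char 'c'): match length 2
  offset=5 (pos 1, char 'c'): match length 1
  offset=6 (pos 0, char 'a'): match length 0
Longest match has length 2 at offset 4.
next_char = character at position 6 + 2 = 8 -> 'a'

Best match: offset=4, length=2 (matching 'ca' starting at position 2)
LZ77 triple: (4, 2, 'a')


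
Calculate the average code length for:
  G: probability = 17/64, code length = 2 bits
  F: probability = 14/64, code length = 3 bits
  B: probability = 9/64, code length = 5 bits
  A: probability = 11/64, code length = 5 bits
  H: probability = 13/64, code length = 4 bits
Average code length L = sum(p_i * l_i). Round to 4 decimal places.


Weighted contributions p_i * l_i:
  G: (17/64) * 2 = 34/64
  F: (14/64) * 3 = 42/64
  B: (9/64) * 5 = 45/64
  A: (11/64) * 5 = 55/64
  H: (13/64) * 4 = 52/64
Sum = (34 + 42 + 45 + 55 + 52)/64 = 228/64

L = 228/64 = 3.5625 bits/symbol


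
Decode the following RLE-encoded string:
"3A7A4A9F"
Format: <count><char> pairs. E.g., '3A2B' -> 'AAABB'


Expanding each <count><char> pair:
  3A -> 'AAA'
  7A -> 'AAAAAAA'
  4A -> 'AAAA'
  9F -> 'FFFFFFFFF'

Decoded = AAAAAAAAAAAAAAFFFFFFFFF


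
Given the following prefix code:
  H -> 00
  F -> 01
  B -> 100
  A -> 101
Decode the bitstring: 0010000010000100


Decoding step by step:
Bits 00 -> H
Bits 100 -> B
Bits 00 -> H
Bits 01 -> F
Bits 00 -> H
Bits 00 -> H
Bits 100 -> B


Decoded message: HBHFHHB


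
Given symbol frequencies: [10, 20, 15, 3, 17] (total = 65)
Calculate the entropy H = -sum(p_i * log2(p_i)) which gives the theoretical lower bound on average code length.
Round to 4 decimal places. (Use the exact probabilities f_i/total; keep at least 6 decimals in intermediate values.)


Per-symbol terms -p_i * log2(p_i) with p_i = f_i/65:
  p = 10/65 = 0.153846: log2(p) = -2.700440, -p*log2(p) = 0.415452
  p = 20/65 = 0.307692: log2(p) = -1.700440, -p*log2(p) = 0.523212
  p = 15/65 = 0.230769: log2(p) = -2.115477, -p*log2(p) = 0.488187
  p = 3/65 = 0.046154: log2(p) = -4.437405, -p*log2(p) = 0.204803
  p = 17/65 = 0.261538: log2(p) = -1.934905, -p*log2(p) = 0.506052
H = 0.415452 + 0.523212 + 0.488187 + 0.204803 + 0.506052 = 2.137706

H = 2.1377 bits/symbol


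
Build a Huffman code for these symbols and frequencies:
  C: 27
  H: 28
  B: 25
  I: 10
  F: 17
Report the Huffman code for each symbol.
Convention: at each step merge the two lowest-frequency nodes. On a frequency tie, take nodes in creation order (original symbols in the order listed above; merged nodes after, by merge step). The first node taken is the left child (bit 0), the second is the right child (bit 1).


Huffman tree construction:
Step 1: Merge I(10) + F(17) = 27
Step 2: Merge B(25) + C(27) = 52
Step 3: Merge (I+F)(27) + H(28) = 55
Step 4: Merge (B+C)(52) + ((I+F)+H)(55) = 107
Read each symbol's code off the tree from the root (left child = 0, right child = 1).

Codes:
  C: 01 (length 2)
  H: 11 (length 2)
  B: 00 (length 2)
  I: 100 (length 3)
  F: 101 (length 3)
Average code length: 241/107 = 2.2523 bits/symbol


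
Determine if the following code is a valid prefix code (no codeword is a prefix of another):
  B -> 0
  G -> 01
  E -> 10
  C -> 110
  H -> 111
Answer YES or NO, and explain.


Checking each pair (does one codeword prefix another?):
  B='0' vs G='01': prefix -- VIOLATION

NO -- this is NOT a valid prefix code. B (0) is a prefix of G (01).


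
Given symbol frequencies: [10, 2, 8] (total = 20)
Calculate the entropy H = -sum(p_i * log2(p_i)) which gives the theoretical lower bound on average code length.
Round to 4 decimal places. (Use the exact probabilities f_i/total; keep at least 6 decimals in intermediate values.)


Per-symbol terms -p_i * log2(p_i) with p_i = f_i/20:
  p = 10/20 = 0.500000: log2(p) = -1.000000, -p*log2(p) = 0.500000
  p = 2/20 = 0.100000: log2(p) = -3.321928, -p*log2(p) = 0.332193
  p = 8/20 = 0.400000: log2(p) = -1.321928, -p*log2(p) = 0.528771
H = 0.500000 + 0.332193 + 0.528771 = 1.360964

H = 1.361 bits/symbol


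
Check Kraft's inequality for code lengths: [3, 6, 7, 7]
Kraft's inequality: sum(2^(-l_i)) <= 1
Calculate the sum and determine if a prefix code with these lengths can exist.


Sum = 2^(-3) + 2^(-6) + 2^(-7) + 2^(-7)
    = 0.125 + 0.015625 + 0.0078125 + 0.0078125
    = 20/128 = 0.15625
Since 0.15625 <= 1, Kraft's inequality IS satisfied.
A prefix code with these lengths CAN exist.

Kraft sum = 0.15625. Satisfied.


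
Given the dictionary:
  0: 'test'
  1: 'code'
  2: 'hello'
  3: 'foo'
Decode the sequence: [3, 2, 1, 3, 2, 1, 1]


Look up each index in the dictionary:
  3 -> 'foo'
  2 -> 'hello'
  1 -> 'code'
  3 -> 'foo'
  2 -> 'hello'
  1 -> 'code'
  1 -> 'code'

Decoded: "foo hello code foo hello code code"


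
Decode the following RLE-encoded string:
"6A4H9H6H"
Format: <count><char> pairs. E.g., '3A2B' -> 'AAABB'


Expanding each <count><char> pair:
  6A -> 'AAAAAA'
  4H -> 'HHHH'
  9H -> 'HHHHHHHHH'
  6H -> 'HHHHHH'

Decoded = AAAAAAHHHHHHHHHHHHHHHHHHH


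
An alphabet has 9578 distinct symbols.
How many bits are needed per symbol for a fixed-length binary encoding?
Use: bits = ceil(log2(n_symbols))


log2(9578) = 13.2255
Bracket: 2^13 = 8192 < 9578 <= 2^14 = 16384
So ceil(log2(9578)) = 14

bits = ceil(log2(9578)) = ceil(13.2255) = 14 bits


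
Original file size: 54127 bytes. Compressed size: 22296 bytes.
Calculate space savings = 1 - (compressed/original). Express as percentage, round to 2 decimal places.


ratio = compressed/original = 22296/54127 = 0.41192
savings = 1 - ratio = 1 - 0.41192 = 0.58808
as a percentage: 0.58808 * 100 = 58.81%

Space savings = 1 - 22296/54127 = 58.81%


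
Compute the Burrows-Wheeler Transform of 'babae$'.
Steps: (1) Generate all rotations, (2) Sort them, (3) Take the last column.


Rotations (sorted):
  0: $babae -> last char: e
  1: abae$b -> last char: b
  2: ae$bab -> last char: b
  3: babae$ -> last char: $
  4: bae$ba -> last char: a
  5: e$baba -> last char: a


BWT = ebb$aa


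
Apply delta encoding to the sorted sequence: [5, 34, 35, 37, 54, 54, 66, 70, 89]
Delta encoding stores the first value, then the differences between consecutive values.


First value: 5
Deltas:
  34 - 5 = 29
  35 - 34 = 1
  37 - 35 = 2
  54 - 37 = 17
  54 - 54 = 0
  66 - 54 = 12
  70 - 66 = 4
  89 - 70 = 19


Delta encoded: [5, 29, 1, 2, 17, 0, 12, 4, 19]


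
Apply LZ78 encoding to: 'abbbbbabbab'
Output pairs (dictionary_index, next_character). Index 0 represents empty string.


LZ78 encoding steps:
Dictionary: {0: ''}
Step 1: w='' (idx 0), next='a' -> output (0, 'a'), add 'a' as idx 1
Step 2: w='' (idx 0), next='b' -> output (0, 'b'), add 'b' as idx 2
Step 3: w='b' (idx 2), next='b' -> output (2, 'b'), add 'bb' as idx 3
Step 4: w='bb' (idx 3), next='a' -> output (3, 'a'), add 'bba' as idx 4
Step 5: w='bba' (idx 4), next='b' -> output (4, 'b'), add 'bbab' as idx 5


Encoded: [(0, 'a'), (0, 'b'), (2, 'b'), (3, 'a'), (4, 'b')]


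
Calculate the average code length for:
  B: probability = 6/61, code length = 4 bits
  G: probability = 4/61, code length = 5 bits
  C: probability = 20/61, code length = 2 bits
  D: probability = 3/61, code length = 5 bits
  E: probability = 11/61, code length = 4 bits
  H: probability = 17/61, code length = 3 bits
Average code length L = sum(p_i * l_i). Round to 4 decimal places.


Weighted contributions p_i * l_i:
  B: (6/61) * 4 = 24/61
  G: (4/61) * 5 = 20/61
  C: (20/61) * 2 = 40/61
  D: (3/61) * 5 = 15/61
  E: (11/61) * 4 = 44/61
  H: (17/61) * 3 = 51/61
Sum = (24 + 20 + 40 + 15 + 44 + 51)/61 = 194/61

L = 194/61 = 3.1803 bits/symbol


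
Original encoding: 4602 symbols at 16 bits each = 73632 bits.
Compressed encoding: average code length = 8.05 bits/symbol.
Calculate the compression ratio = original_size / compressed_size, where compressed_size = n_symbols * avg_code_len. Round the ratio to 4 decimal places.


original_size = n_symbols * orig_bits = 4602 * 16 = 73632 bits
compressed_size = n_symbols * avg_code_len = 4602 * 8.05 = 37046.1 bits
ratio = original_size / compressed_size = 73632 / 37046.1 = 1.9876

Compression ratio = 1.9876


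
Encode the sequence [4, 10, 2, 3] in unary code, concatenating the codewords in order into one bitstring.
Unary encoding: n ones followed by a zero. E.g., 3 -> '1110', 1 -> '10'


Encode each number as n ones followed by a terminating 0:
  4 -> 11110 (5 bits)
  10 -> 11111111110 (11 bits)
  2 -> 110 (3 bits)
  3 -> 1110 (4 bits)
Total length = 5 + 11 + 3 + 4 = 23 bits.

Unary([4, 10, 2, 3]) = 11110111111111101101110 (23 bits)


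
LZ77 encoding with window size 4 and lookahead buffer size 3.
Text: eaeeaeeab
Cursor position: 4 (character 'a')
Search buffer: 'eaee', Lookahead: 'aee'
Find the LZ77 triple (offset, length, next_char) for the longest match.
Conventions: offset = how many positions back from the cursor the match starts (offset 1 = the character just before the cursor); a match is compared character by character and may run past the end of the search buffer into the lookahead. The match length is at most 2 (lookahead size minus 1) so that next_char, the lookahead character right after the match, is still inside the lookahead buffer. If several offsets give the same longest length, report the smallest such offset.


Try each offset into the search buffer:
  offset=1 (pos 3, char 'e'): match length 0
  offset=2 (pos 2, char 'e'): match length 0
  offset=3 (pos 1, char 'a'): match length 2
  offset=4 (pos 0, char 'e'): match length 0
Longest match has length 2 at offset 3.
next_char = character at position 4 + 2 = 6 -> 'e'

Best match: offset=3, length=2 (matching 'ae' starting at position 1)
LZ77 triple: (3, 2, 'e')


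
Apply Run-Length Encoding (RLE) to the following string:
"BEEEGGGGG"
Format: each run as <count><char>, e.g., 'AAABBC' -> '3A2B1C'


Scanning runs left to right:
  i=0: run of 'B' x 1 -> '1B'
  i=1: run of 'E' x 3 -> '3E'
  i=4: run of 'G' x 5 -> '5G'

RLE = 1B3E5G


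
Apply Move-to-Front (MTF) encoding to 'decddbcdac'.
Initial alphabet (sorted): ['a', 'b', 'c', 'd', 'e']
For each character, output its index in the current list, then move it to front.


MTF encoding:
'd': index 3 in ['a', 'b', 'c', 'd', 'e'] -> ['d', 'a', 'b', 'c', 'e']
'e': index 4 in ['d', 'a', 'b', 'c', 'e'] -> ['e', 'd', 'a', 'b', 'c']
'c': index 4 in ['e', 'd', 'a', 'b', 'c'] -> ['c', 'e', 'd', 'a', 'b']
'd': index 2 in ['c', 'e', 'd', 'a', 'b'] -> ['d', 'c', 'e', 'a', 'b']
'd': index 0 in ['d', 'c', 'e', 'a', 'b'] -> ['d', 'c', 'e', 'a', 'b']
'b': index 4 in ['d', 'c', 'e', 'a', 'b'] -> ['b', 'd', 'c', 'e', 'a']
'c': index 2 in ['b', 'd', 'c', 'e', 'a'] -> ['c', 'b', 'd', 'e', 'a']
'd': index 2 in ['c', 'b', 'd', 'e', 'a'] -> ['d', 'c', 'b', 'e', 'a']
'a': index 4 in ['d', 'c', 'b', 'e', 'a'] -> ['a', 'd', 'c', 'b', 'e']
'c': index 2 in ['a', 'd', 'c', 'b', 'e'] -> ['c', 'a', 'd', 'b', 'e']


Output: [3, 4, 4, 2, 0, 4, 2, 2, 4, 2]


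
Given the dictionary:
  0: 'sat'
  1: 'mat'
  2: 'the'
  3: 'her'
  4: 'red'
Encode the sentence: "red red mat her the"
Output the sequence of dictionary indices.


Look up each word in the dictionary:
  'red' -> 4
  'red' -> 4
  'mat' -> 1
  'her' -> 3
  'the' -> 2

Encoded: [4, 4, 1, 3, 2]


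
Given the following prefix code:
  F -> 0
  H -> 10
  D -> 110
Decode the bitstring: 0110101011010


Decoding step by step:
Bits 0 -> F
Bits 110 -> D
Bits 10 -> H
Bits 10 -> H
Bits 110 -> D
Bits 10 -> H


Decoded message: FDHHDH


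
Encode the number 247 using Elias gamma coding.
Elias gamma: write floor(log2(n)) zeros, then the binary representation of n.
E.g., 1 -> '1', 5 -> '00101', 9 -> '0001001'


num_bits = floor(log2(247)) + 1 = 8
leading_zeros = num_bits - 1 = 7
binary(247) = 11110111

Elias gamma(247) = '0000000' + '11110111' = 000000011110111 (15 bits)


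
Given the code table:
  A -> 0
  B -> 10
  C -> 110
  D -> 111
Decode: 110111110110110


Decoding:
110 -> C
111 -> D
110 -> C
110 -> C
110 -> C


Result: CDCCC


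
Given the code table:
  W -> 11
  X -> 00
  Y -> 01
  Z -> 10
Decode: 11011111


Decoding:
11 -> W
01 -> Y
11 -> W
11 -> W


Result: WYWW


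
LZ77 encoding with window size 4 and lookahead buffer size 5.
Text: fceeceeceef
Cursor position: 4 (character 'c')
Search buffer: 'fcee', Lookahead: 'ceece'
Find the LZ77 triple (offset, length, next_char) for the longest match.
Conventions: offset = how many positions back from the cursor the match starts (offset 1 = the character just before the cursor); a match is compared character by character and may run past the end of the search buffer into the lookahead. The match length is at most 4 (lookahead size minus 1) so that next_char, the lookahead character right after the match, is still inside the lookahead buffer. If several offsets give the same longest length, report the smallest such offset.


Try each offset into the search buffer:
  offset=1 (pos 3, char 'e'): match length 0
  offset=2 (pos 2, char 'e'): match length 0
  offset=3 (pos 1, char 'c'): match length 4
  offset=4 (pos 0, char 'f'): match length 0
Longest match has length 4 at offset 3.
next_char = character at position 4 + 4 = 8 -> 'e'

Best match: offset=3, length=4 (matching 'ceec' starting at position 1)
LZ77 triple: (3, 4, 'e')


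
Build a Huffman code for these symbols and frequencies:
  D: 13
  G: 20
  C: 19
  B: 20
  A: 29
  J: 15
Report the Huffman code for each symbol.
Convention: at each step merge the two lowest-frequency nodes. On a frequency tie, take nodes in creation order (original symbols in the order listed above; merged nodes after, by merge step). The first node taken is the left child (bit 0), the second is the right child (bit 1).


Huffman tree construction:
Step 1: Merge D(13) + J(15) = 28
Step 2: Merge C(19) + G(20) = 39
Step 3: Merge B(20) + (D+J)(28) = 48
Step 4: Merge A(29) + (C+G)(39) = 68
Step 5: Merge (B+(D+J))(48) + (A+(C+G))(68) = 116
Read each symbol's code off the tree from the root (left child = 0, right child = 1).

Codes:
  D: 010 (length 3)
  G: 111 (length 3)
  C: 110 (length 3)
  B: 00 (length 2)
  A: 10 (length 2)
  J: 011 (length 3)
Average code length: 299/116 = 2.5776 bits/symbol


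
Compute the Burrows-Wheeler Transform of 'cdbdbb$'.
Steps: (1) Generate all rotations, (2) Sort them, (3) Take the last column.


Rotations (sorted):
  0: $cdbdbb -> last char: b
  1: b$cdbdb -> last char: b
  2: bb$cdbd -> last char: d
  3: bdbb$cd -> last char: d
  4: cdbdbb$ -> last char: $
  5: dbb$cdb -> last char: b
  6: dbdbb$c -> last char: c


BWT = bbdd$bc


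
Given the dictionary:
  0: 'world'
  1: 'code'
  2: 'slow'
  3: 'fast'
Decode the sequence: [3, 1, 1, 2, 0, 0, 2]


Look up each index in the dictionary:
  3 -> 'fast'
  1 -> 'code'
  1 -> 'code'
  2 -> 'slow'
  0 -> 'world'
  0 -> 'world'
  2 -> 'slow'

Decoded: "fast code code slow world world slow"


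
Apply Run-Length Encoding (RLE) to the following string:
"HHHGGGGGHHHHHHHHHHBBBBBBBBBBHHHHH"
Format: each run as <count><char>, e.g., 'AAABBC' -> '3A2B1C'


Scanning runs left to right:
  i=0: run of 'H' x 3 -> '3H'
  i=3: run of 'G' x 5 -> '5G'
  i=8: run of 'H' x 10 -> '10H'
  i=18: run of 'B' x 10 -> '10B'
  i=28: run of 'H' x 5 -> '5H'

RLE = 3H5G10H10B5H


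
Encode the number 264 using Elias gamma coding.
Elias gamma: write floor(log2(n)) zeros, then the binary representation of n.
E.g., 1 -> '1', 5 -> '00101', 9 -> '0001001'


num_bits = floor(log2(264)) + 1 = 9
leading_zeros = num_bits - 1 = 8
binary(264) = 100001000

Elias gamma(264) = '00000000' + '100001000' = 00000000100001000 (17 bits)


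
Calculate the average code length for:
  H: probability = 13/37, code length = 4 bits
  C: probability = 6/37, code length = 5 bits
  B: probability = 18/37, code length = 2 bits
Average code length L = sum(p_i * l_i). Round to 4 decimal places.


Weighted contributions p_i * l_i:
  H: (13/37) * 4 = 52/37
  C: (6/37) * 5 = 30/37
  B: (18/37) * 2 = 36/37
Sum = (52 + 30 + 36)/37 = 118/37

L = 118/37 = 3.1892 bits/symbol


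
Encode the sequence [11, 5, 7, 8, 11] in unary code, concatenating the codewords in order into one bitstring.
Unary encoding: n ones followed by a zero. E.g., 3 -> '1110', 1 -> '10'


Encode each number as n ones followed by a terminating 0:
  11 -> 111111111110 (12 bits)
  5 -> 111110 (6 bits)
  7 -> 11111110 (8 bits)
  8 -> 111111110 (9 bits)
  11 -> 111111111110 (12 bits)
Total length = 12 + 6 + 8 + 9 + 12 = 47 bits.

Unary([11, 5, 7, 8, 11]) = 11111111111011111011111110111111110111111111110 (47 bits)


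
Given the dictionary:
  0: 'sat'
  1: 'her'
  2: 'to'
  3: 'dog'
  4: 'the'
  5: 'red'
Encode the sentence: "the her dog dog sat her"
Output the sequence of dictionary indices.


Look up each word in the dictionary:
  'the' -> 4
  'her' -> 1
  'dog' -> 3
  'dog' -> 3
  'sat' -> 0
  'her' -> 1

Encoded: [4, 1, 3, 3, 0, 1]


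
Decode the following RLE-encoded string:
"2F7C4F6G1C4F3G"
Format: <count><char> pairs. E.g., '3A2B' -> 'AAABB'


Expanding each <count><char> pair:
  2F -> 'FF'
  7C -> 'CCCCCCC'
  4F -> 'FFFF'
  6G -> 'GGGGGG'
  1C -> 'C'
  4F -> 'FFFF'
  3G -> 'GGG'

Decoded = FFCCCCCCCFFFFGGGGGGCFFFFGGG


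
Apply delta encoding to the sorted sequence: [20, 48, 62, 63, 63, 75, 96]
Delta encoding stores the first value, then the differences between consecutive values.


First value: 20
Deltas:
  48 - 20 = 28
  62 - 48 = 14
  63 - 62 = 1
  63 - 63 = 0
  75 - 63 = 12
  96 - 75 = 21


Delta encoded: [20, 28, 14, 1, 0, 12, 21]


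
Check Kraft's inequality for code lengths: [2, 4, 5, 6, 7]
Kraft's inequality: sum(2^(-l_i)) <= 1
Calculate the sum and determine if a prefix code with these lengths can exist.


Sum = 2^(-2) + 2^(-4) + 2^(-5) + 2^(-6) + 2^(-7)
    = 0.25 + 0.0625 + 0.03125 + 0.015625 + 0.0078125
    = 47/128 = 0.3671875
Since 0.3671875 <= 1, Kraft's inequality IS satisfied.
A prefix code with these lengths CAN exist.

Kraft sum = 0.3671875. Satisfied.


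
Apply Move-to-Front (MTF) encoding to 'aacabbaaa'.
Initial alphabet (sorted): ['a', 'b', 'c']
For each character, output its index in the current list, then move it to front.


MTF encoding:
'a': index 0 in ['a', 'b', 'c'] -> ['a', 'b', 'c']
'a': index 0 in ['a', 'b', 'c'] -> ['a', 'b', 'c']
'c': index 2 in ['a', 'b', 'c'] -> ['c', 'a', 'b']
'a': index 1 in ['c', 'a', 'b'] -> ['a', 'c', 'b']
'b': index 2 in ['a', 'c', 'b'] -> ['b', 'a', 'c']
'b': index 0 in ['b', 'a', 'c'] -> ['b', 'a', 'c']
'a': index 1 in ['b', 'a', 'c'] -> ['a', 'b', 'c']
'a': index 0 in ['a', 'b', 'c'] -> ['a', 'b', 'c']
'a': index 0 in ['a', 'b', 'c'] -> ['a', 'b', 'c']


Output: [0, 0, 2, 1, 2, 0, 1, 0, 0]


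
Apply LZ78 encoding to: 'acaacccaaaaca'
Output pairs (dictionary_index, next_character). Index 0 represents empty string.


LZ78 encoding steps:
Dictionary: {0: ''}
Step 1: w='' (idx 0), next='a' -> output (0, 'a'), add 'a' as idx 1
Step 2: w='' (idx 0), next='c' -> output (0, 'c'), add 'c' as idx 2
Step 3: w='a' (idx 1), next='a' -> output (1, 'a'), add 'aa' as idx 3
Step 4: w='c' (idx 2), next='c' -> output (2, 'c'), add 'cc' as idx 4
Step 5: w='c' (idx 2), next='a' -> output (2, 'a'), add 'ca' as idx 5
Step 6: w='aa' (idx 3), next='a' -> output (3, 'a'), add 'aaa' as idx 6
Step 7: w='ca' (idx 5), end of input -> output (5, '')


Encoded: [(0, 'a'), (0, 'c'), (1, 'a'), (2, 'c'), (2, 'a'), (3, 'a'), (5, '')]


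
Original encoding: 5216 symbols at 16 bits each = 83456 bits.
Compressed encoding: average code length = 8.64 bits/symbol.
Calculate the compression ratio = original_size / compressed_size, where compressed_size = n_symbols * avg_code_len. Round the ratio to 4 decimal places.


original_size = n_symbols * orig_bits = 5216 * 16 = 83456 bits
compressed_size = n_symbols * avg_code_len = 5216 * 8.64 = 45066.24 bits
ratio = original_size / compressed_size = 83456 / 45066.24 = 1.8519

Compression ratio = 1.8519


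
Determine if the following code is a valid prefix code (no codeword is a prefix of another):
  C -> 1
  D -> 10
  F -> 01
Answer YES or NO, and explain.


Checking each pair (does one codeword prefix another?):
  C='1' vs D='10': prefix -- VIOLATION

NO -- this is NOT a valid prefix code. C (1) is a prefix of D (10).


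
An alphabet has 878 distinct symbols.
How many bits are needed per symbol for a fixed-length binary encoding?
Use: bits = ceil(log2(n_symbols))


log2(878) = 9.7781
Bracket: 2^9 = 512 < 878 <= 2^10 = 1024
So ceil(log2(878)) = 10

bits = ceil(log2(878)) = ceil(9.7781) = 10 bits


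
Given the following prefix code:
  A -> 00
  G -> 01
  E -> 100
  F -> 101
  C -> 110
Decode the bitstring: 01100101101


Decoding step by step:
Bits 01 -> G
Bits 100 -> E
Bits 101 -> F
Bits 101 -> F


Decoded message: GEFF


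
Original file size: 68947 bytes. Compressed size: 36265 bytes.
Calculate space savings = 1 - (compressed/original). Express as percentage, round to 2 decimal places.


ratio = compressed/original = 36265/68947 = 0.525984
savings = 1 - ratio = 1 - 0.525984 = 0.474016
as a percentage: 0.474016 * 100 = 47.4%

Space savings = 1 - 36265/68947 = 47.4%


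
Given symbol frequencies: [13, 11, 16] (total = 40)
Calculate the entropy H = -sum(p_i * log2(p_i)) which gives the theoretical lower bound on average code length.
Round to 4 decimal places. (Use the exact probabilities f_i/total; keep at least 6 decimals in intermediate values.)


Per-symbol terms -p_i * log2(p_i) with p_i = f_i/40:
  p = 13/40 = 0.325000: log2(p) = -1.621488, -p*log2(p) = 0.526984
  p = 11/40 = 0.275000: log2(p) = -1.862496, -p*log2(p) = 0.512187
  p = 16/40 = 0.400000: log2(p) = -1.321928, -p*log2(p) = 0.528771
H = 0.526984 + 0.512187 + 0.528771 = 1.567942

H = 1.5679 bits/symbol


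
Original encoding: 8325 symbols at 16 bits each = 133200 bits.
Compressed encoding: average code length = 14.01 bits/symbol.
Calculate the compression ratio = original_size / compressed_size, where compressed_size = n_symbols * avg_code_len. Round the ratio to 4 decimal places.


original_size = n_symbols * orig_bits = 8325 * 16 = 133200 bits
compressed_size = n_symbols * avg_code_len = 8325 * 14.01 = 116633.25 bits
ratio = original_size / compressed_size = 133200 / 116633.25 = 1.142

Compression ratio = 1.142


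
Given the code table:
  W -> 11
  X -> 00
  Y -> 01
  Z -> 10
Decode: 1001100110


Decoding:
10 -> Z
01 -> Y
10 -> Z
01 -> Y
10 -> Z


Result: ZYZYZ


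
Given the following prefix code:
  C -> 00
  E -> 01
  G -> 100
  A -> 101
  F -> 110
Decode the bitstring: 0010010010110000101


Decoding step by step:
Bits 00 -> C
Bits 100 -> G
Bits 100 -> G
Bits 101 -> A
Bits 100 -> G
Bits 00 -> C
Bits 101 -> A


Decoded message: CGGAGCA


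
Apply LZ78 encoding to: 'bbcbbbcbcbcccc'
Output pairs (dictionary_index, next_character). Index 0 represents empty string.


LZ78 encoding steps:
Dictionary: {0: ''}
Step 1: w='' (idx 0), next='b' -> output (0, 'b'), add 'b' as idx 1
Step 2: w='b' (idx 1), next='c' -> output (1, 'c'), add 'bc' as idx 2
Step 3: w='b' (idx 1), next='b' -> output (1, 'b'), add 'bb' as idx 3
Step 4: w='bc' (idx 2), next='b' -> output (2, 'b'), add 'bcb' as idx 4
Step 5: w='' (idx 0), next='c' -> output (0, 'c'), add 'c' as idx 5
Step 6: w='bc' (idx 2), next='c' -> output (2, 'c'), add 'bcc' as idx 6
Step 7: w='c' (idx 5), next='c' -> output (5, 'c'), add 'cc' as idx 7


Encoded: [(0, 'b'), (1, 'c'), (1, 'b'), (2, 'b'), (0, 'c'), (2, 'c'), (5, 'c')]


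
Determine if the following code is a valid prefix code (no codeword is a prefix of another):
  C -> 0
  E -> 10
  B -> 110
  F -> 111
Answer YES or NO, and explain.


Checking each pair (does one codeword prefix another?):
  C='0' vs E='10': no prefix
  C='0' vs B='110': no prefix
  C='0' vs F='111': no prefix
  E='10' vs C='0': no prefix
  E='10' vs B='110': no prefix
  E='10' vs F='111': no prefix
  B='110' vs C='0': no prefix
  B='110' vs E='10': no prefix
  B='110' vs F='111': no prefix
  F='111' vs C='0': no prefix
  F='111' vs E='10': no prefix
  F='111' vs B='110': no prefix
No violation found over all pairs.

YES -- this is a valid prefix code. No codeword is a prefix of any other codeword.


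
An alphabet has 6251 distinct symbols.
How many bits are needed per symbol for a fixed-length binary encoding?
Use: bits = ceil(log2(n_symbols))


log2(6251) = 12.6099
Bracket: 2^12 = 4096 < 6251 <= 2^13 = 8192
So ceil(log2(6251)) = 13

bits = ceil(log2(6251)) = ceil(12.6099) = 13 bits


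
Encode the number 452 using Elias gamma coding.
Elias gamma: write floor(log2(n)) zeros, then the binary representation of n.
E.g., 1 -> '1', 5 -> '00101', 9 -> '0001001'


num_bits = floor(log2(452)) + 1 = 9
leading_zeros = num_bits - 1 = 8
binary(452) = 111000100

Elias gamma(452) = '00000000' + '111000100' = 00000000111000100 (17 bits)


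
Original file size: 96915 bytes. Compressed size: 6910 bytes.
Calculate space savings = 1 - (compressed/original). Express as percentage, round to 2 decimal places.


ratio = compressed/original = 6910/96915 = 0.0713
savings = 1 - ratio = 1 - 0.0713 = 0.9287
as a percentage: 0.9287 * 100 = 92.87%

Space savings = 1 - 6910/96915 = 92.87%
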